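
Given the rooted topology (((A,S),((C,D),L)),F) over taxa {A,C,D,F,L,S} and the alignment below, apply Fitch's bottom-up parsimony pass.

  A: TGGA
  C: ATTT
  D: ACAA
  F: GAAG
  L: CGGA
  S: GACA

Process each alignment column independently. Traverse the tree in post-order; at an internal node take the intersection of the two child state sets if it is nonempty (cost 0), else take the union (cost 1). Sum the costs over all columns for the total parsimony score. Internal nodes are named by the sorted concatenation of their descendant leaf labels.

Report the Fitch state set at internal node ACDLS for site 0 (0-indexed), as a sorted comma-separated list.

A,C,G,T

AS@0: {T} ∪ {G} = {G,T} (union, +1)
CD@0: {A} ∩ {A} = {A} (intersection, +0)
CDL@0: {A} ∪ {C} = {A,C} (union, +1)
ACDLS@0: {G,T} ∪ {A,C} = {A,C,G,T} (union, +1)
ACDFLS@0: {A,C,G,T} ∩ {G} = {G} (intersection, +0)
AS@1: {G} ∪ {A} = {A,G} (union, +1)
CD@1: {T} ∪ {C} = {C,T} (union, +1)
CDL@1: {C,T} ∪ {G} = {C,G,T} (union, +1)
ACDLS@1: {A,G} ∩ {C,G,T} = {G} (intersection, +0)
ACDFLS@1: {G} ∪ {A} = {A,G} (union, +1)
AS@2: {G} ∪ {C} = {C,G} (union, +1)
CD@2: {T} ∪ {A} = {A,T} (union, +1)
CDL@2: {A,T} ∪ {G} = {A,G,T} (union, +1)
ACDLS@2: {C,G} ∩ {A,G,T} = {G} (intersection, +0)
ACDFLS@2: {G} ∪ {A} = {A,G} (union, +1)
AS@3: {A} ∩ {A} = {A} (intersection, +0)
CD@3: {T} ∪ {A} = {A,T} (union, +1)
CDL@3: {A,T} ∩ {A} = {A} (intersection, +0)
ACDLS@3: {A} ∩ {A} = {A} (intersection, +0)
ACDFLS@3: {A} ∪ {G} = {A,G} (union, +1)
per-site changes: [3, 4, 4, 2]; total = 13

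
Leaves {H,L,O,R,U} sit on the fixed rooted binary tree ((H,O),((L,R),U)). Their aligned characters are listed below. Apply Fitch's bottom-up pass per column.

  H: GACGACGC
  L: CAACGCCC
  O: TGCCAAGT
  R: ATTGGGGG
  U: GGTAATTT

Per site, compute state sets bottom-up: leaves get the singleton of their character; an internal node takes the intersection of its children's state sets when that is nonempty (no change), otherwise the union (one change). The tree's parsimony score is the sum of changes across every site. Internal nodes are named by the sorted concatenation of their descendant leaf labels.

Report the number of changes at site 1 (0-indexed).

3

[col 0] HO: children H:{G}, O:{T} ∪→ {G,T}; cost 1
[col 0] LR: children L:{C}, R:{A} ∪→ {A,C}; cost 1
[col 0] LRU: children LR:{A,C}, U:{G} ∪→ {A,C,G}; cost 1
[col 0] HLORU: children HO:{G,T}, LRU:{A,C,G} ∩→ {G}; cost 0
[col 1] HO: children H:{A}, O:{G} ∪→ {A,G}; cost 1
[col 1] LR: children L:{A}, R:{T} ∪→ {A,T}; cost 1
[col 1] LRU: children LR:{A,T}, U:{G} ∪→ {A,G,T}; cost 1
[col 1] HLORU: children HO:{A,G}, LRU:{A,G,T} ∩→ {A,G}; cost 0
[col 2] HO: children H:{C}, O:{C} ∩→ {C}; cost 0
[col 2] LR: children L:{A}, R:{T} ∪→ {A,T}; cost 1
[col 2] LRU: children LR:{A,T}, U:{T} ∩→ {T}; cost 0
[col 2] HLORU: children HO:{C}, LRU:{T} ∪→ {C,T}; cost 1
[col 3] HO: children H:{G}, O:{C} ∪→ {C,G}; cost 1
[col 3] LR: children L:{C}, R:{G} ∪→ {C,G}; cost 1
[col 3] LRU: children LR:{C,G}, U:{A} ∪→ {A,C,G}; cost 1
[col 3] HLORU: children HO:{C,G}, LRU:{A,C,G} ∩→ {C,G}; cost 0
[col 4] HO: children H:{A}, O:{A} ∩→ {A}; cost 0
[col 4] LR: children L:{G}, R:{G} ∩→ {G}; cost 0
[col 4] LRU: children LR:{G}, U:{A} ∪→ {A,G}; cost 1
[col 4] HLORU: children HO:{A}, LRU:{A,G} ∩→ {A}; cost 0
[col 5] HO: children H:{C}, O:{A} ∪→ {A,C}; cost 1
[col 5] LR: children L:{C}, R:{G} ∪→ {C,G}; cost 1
[col 5] LRU: children LR:{C,G}, U:{T} ∪→ {C,G,T}; cost 1
[col 5] HLORU: children HO:{A,C}, LRU:{C,G,T} ∩→ {C}; cost 0
[col 6] HO: children H:{G}, O:{G} ∩→ {G}; cost 0
[col 6] LR: children L:{C}, R:{G} ∪→ {C,G}; cost 1
[col 6] LRU: children LR:{C,G}, U:{T} ∪→ {C,G,T}; cost 1
[col 6] HLORU: children HO:{G}, LRU:{C,G,T} ∩→ {G}; cost 0
[col 7] HO: children H:{C}, O:{T} ∪→ {C,T}; cost 1
[col 7] LR: children L:{C}, R:{G} ∪→ {C,G}; cost 1
[col 7] LRU: children LR:{C,G}, U:{T} ∪→ {C,G,T}; cost 1
[col 7] HLORU: children HO:{C,T}, LRU:{C,G,T} ∩→ {C,T}; cost 0
per-site changes: [3, 3, 2, 3, 1, 3, 2, 3]; total = 20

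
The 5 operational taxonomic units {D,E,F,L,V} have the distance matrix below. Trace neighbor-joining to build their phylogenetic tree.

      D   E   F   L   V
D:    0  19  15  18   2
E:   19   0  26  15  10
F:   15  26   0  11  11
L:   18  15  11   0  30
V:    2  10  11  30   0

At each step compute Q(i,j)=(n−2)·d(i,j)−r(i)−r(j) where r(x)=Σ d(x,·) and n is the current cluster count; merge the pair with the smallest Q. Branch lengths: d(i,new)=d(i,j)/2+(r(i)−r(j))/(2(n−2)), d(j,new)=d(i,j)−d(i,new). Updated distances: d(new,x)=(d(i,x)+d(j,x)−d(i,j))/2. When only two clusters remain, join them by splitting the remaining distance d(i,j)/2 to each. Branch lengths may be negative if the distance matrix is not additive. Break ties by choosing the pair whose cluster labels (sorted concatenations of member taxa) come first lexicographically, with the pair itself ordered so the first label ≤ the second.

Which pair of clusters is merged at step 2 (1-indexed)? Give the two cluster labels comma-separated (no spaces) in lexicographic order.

D,V

iteration 1: select F,L (d=11, Q=-104); attach at lengths (11/3, 22/3); label the merged cluster FL
  updated: d(D,FL)=11, d(E,FL)=15, d(FL,V)=15
iteration 2: select D,V (d=2, Q=-55); attach at lengths (9/4, -1/4); label the merged cluster DV
  updated: d(DV,E)=27/2, d(DV,FL)=12
iteration 3: select DV,E (d=27/2, Q=-81/2); attach at lengths (21/4, 33/4); label the merged cluster DEV
  updated: d(DEV,FL)=27/4
iteration 4: select DEV,FL (d=27/4); attach at lengths (27/8, 27/8); label the merged cluster DEFLV
final tree: (((D:9/4,V:-1/4):21/4,E:33/4):27/8,(F:11/3,L:22/3):27/8)
total length: 133/4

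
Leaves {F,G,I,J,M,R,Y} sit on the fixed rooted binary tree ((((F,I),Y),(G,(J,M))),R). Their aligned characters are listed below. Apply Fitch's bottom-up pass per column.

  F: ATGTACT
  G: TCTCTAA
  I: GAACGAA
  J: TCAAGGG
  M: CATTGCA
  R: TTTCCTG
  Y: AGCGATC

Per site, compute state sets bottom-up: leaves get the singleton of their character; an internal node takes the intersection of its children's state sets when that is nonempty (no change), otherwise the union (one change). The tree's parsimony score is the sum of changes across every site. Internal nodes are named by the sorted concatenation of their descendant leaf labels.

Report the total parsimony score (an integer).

28

FI@0: {A} ∪ {G} = {A,G} (union, +1)
FIY@0: {A,G} ∩ {A} = {A} (intersection, +0)
JM@0: {T} ∪ {C} = {C,T} (union, +1)
GJM@0: {T} ∩ {C,T} = {T} (intersection, +0)
FGIJMY@0: {A} ∪ {T} = {A,T} (union, +1)
FGIJMRY@0: {A,T} ∩ {T} = {T} (intersection, +0)
FI@1: {T} ∪ {A} = {A,T} (union, +1)
FIY@1: {A,T} ∪ {G} = {A,G,T} (union, +1)
JM@1: {C} ∪ {A} = {A,C} (union, +1)
GJM@1: {C} ∩ {A,C} = {C} (intersection, +0)
FGIJMY@1: {A,G,T} ∪ {C} = {A,C,G,T} (union, +1)
FGIJMRY@1: {A,C,G,T} ∩ {T} = {T} (intersection, +0)
FI@2: {G} ∪ {A} = {A,G} (union, +1)
FIY@2: {A,G} ∪ {C} = {A,C,G} (union, +1)
JM@2: {A} ∪ {T} = {A,T} (union, +1)
GJM@2: {T} ∩ {A,T} = {T} (intersection, +0)
FGIJMY@2: {A,C,G} ∪ {T} = {A,C,G,T} (union, +1)
FGIJMRY@2: {A,C,G,T} ∩ {T} = {T} (intersection, +0)
FI@3: {T} ∪ {C} = {C,T} (union, +1)
FIY@3: {C,T} ∪ {G} = {C,G,T} (union, +1)
JM@3: {A} ∪ {T} = {A,T} (union, +1)
GJM@3: {C} ∪ {A,T} = {A,C,T} (union, +1)
FGIJMY@3: {C,G,T} ∩ {A,C,T} = {C,T} (intersection, +0)
FGIJMRY@3: {C,T} ∩ {C} = {C} (intersection, +0)
FI@4: {A} ∪ {G} = {A,G} (union, +1)
FIY@4: {A,G} ∩ {A} = {A} (intersection, +0)
JM@4: {G} ∩ {G} = {G} (intersection, +0)
GJM@4: {T} ∪ {G} = {G,T} (union, +1)
FGIJMY@4: {A} ∪ {G,T} = {A,G,T} (union, +1)
FGIJMRY@4: {A,G,T} ∪ {C} = {A,C,G,T} (union, +1)
FI@5: {C} ∪ {A} = {A,C} (union, +1)
FIY@5: {A,C} ∪ {T} = {A,C,T} (union, +1)
JM@5: {G} ∪ {C} = {C,G} (union, +1)
GJM@5: {A} ∪ {C,G} = {A,C,G} (union, +1)
FGIJMY@5: {A,C,T} ∩ {A,C,G} = {A,C} (intersection, +0)
FGIJMRY@5: {A,C} ∪ {T} = {A,C,T} (union, +1)
FI@6: {T} ∪ {A} = {A,T} (union, +1)
FIY@6: {A,T} ∪ {C} = {A,C,T} (union, +1)
JM@6: {G} ∪ {A} = {A,G} (union, +1)
GJM@6: {A} ∩ {A,G} = {A} (intersection, +0)
FGIJMY@6: {A,C,T} ∩ {A} = {A} (intersection, +0)
FGIJMRY@6: {A} ∪ {G} = {A,G} (union, +1)
per-site changes: [3, 4, 4, 4, 4, 5, 4]; total = 28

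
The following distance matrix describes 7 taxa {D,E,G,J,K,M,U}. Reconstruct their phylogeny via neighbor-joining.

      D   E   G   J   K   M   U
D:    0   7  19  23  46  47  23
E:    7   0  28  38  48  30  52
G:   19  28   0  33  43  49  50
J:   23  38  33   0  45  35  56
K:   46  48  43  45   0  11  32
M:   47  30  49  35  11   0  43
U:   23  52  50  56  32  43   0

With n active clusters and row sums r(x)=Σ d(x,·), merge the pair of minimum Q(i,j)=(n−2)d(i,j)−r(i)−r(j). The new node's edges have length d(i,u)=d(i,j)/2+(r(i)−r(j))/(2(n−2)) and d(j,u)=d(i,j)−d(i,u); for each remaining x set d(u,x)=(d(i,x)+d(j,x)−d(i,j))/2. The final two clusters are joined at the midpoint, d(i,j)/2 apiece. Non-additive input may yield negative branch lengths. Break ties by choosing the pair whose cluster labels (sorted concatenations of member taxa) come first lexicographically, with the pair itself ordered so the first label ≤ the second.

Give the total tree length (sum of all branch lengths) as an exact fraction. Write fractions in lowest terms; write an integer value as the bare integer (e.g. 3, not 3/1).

1. join K+M (d=11, Q=-385) ⇒ KM; edges |K|=13/2, |M|=9/2
  updated: d(D,KM)=41, d(E,KM)=67/2, d(G,KM)=81/2, d(J,KM)=69/2, d(KM,U)=32
2. join KM+U (d=32, Q=-533/2) ⇒ KMU; edges |KM|=193/16, |U|=319/16
  updated: d(D,KMU)=16, d(E,KMU)=107/4, d(G,KMU)=117/4, d(J,KMU)=117/4
3. join D+E (d=7, Q=-575/4) ⇒ DE; edges |D|=-55/24, |E|=223/24
  updated: d(DE,G)=20, d(DE,J)=27, d(DE,KMU)=143/8
4. join DE+G (d=20, Q=-857/8) ⇒ DEG; edges |DE|=181/32, |G|=459/32
  updated: d(DEG,J)=20, d(DEG,KMU)=217/16
5. join DEG+J (d=20, Q=-1005/16) ⇒ DEGJ; edges |DEG|=69/32, |J|=571/32
  updated: d(DEGJ,KMU)=365/32
6. join DEGJ+KMU (d=365/32) ⇒ DEGJKMU; edges |DEGJ|=365/64, |KMU|=365/64
final tree: ((((D:-55/24,E:223/24):181/32,G:459/32):69/32,J:571/32):365/64,((K:13/2,M:9/2):193/16,U:319/16):365/64)
total length: 3245/32

3245/32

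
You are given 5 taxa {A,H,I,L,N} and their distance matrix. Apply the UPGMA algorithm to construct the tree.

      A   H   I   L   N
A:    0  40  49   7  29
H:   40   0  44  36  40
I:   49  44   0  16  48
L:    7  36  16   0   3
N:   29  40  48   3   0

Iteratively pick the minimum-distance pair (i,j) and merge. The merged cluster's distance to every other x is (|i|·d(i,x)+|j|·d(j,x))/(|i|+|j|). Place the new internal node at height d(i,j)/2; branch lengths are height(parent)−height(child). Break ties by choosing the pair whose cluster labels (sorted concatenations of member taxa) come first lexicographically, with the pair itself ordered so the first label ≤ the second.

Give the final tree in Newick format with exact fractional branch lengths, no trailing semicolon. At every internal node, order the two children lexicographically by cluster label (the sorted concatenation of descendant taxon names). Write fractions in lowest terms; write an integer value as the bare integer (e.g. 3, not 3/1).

step 1: merge (L,N) at d=3; branch lengths L→3/2, N→3/2; new cluster LN
  updated: d(A,LN)=18, d(H,LN)=38, d(I,LN)=32
step 2: merge (A,LN) at d=18; branch lengths A→9, LN→15/2; new cluster ALN
  updated: d(ALN,H)=116/3, d(ALN,I)=113/3
step 3: merge (ALN,I) at d=113/3; branch lengths ALN→59/6, I→113/6; new cluster AILN
  updated: d(AILN,H)=40
step 4: merge (AILN,H) at d=40; branch lengths AILN→7/6, H→20; new cluster AHILN
final tree: (((A:9,(L:3/2,N:3/2):15/2):59/6,I:113/6):7/6,H:20)
total length: 208/3

(((A:9,(L:3/2,N:3/2):15/2):59/6,I:113/6):7/6,H:20)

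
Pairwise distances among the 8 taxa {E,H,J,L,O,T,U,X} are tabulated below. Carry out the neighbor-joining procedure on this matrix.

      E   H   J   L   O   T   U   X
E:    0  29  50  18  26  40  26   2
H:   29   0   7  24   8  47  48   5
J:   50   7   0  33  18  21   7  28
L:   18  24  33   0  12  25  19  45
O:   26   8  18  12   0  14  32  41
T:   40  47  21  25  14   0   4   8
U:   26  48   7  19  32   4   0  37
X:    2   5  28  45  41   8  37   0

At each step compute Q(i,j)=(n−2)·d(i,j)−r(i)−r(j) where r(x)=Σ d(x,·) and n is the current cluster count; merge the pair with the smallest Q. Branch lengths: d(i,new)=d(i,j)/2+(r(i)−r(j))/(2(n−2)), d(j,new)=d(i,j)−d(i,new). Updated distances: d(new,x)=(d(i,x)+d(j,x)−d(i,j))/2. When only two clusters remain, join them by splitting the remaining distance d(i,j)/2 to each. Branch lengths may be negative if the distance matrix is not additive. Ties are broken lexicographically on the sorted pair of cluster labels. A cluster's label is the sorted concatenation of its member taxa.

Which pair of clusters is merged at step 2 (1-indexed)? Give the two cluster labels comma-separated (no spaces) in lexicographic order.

T,U

1. join E+X (d=2, Q=-345) ⇒ EX; edges |E|=37/12, |X|=-13/12
  updated: d(EX,H)=16, d(EX,J)=38, d(EX,L)=61/2, d(EX,O)=65/2, d(EX,T)=23, d(EX,U)=61/2
2. join T+U (d=4, Q=-509/2) ⇒ TU; edges |T|=27/20, |U|=53/20
  updated: d(EX,TU)=99/4, d(H,TU)=91/2, d(J,TU)=12, d(L,TU)=20, d(O,TU)=21
3. join J+TU (d=12, Q=-733/4) ⇒ JTU; edges |J|=131/32, |TU|=253/32
  updated: d(EX,JTU)=203/8, d(H,JTU)=81/4, d(JTU,L)=41/2, d(JTU,O)=27/2
4. join EX+H (d=16, Q=-997/8) ⇒ EHX; edges |EX|=673/48, |H|=95/48
  updated: d(EHX,JTU)=237/16, d(EHX,L)=77/4, d(EHX,O)=49/4
5. join EHX+JTU (d=237/16, Q=-131/2) ⇒ EHJTUX; edges |EHX|=217/32, |JTU|=257/32
  updated: d(EHJTUX,L)=399/32, d(EHJTUX,O)=175/32
6. join EHJTUX+L (d=399/32, Q=-479/16) ⇒ EHJLTUX; edges |EHJTUX|=95/32, |L|=19/2
  updated: d(EHJLTUX,O)=5/2
7. join EHJLTUX+O (d=5/2) ⇒ EHJLOTUX; edges |EHJLTUX|=5/4, |O|=5/4
final tree: (((((E:37/12,X:-13/12):673/48,H:95/48):217/32,(J:131/32,(T:27/20,U:53/20):253/32):257/32):95/32,L:19/2):5/4,O:5/4)
total length: 2041/32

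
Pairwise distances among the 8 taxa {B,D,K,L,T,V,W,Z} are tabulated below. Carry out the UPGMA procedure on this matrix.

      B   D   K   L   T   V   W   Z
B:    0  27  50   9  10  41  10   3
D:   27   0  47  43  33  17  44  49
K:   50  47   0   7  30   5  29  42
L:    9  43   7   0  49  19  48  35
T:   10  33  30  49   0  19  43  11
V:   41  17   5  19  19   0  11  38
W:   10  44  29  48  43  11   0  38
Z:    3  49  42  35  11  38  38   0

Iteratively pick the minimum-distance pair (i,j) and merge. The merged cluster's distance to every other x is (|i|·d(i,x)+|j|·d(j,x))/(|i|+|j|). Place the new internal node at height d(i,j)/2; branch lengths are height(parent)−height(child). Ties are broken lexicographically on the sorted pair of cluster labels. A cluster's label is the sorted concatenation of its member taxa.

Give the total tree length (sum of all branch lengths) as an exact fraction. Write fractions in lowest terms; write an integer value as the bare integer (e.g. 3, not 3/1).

2363/28

step 1: merge (B,Z) at d=3; branch lengths B→3/2, Z→3/2; new cluster BZ
  updated: d(BZ,D)=38, d(BZ,K)=46, d(BZ,L)=22, d(BZ,T)=21/2, d(BZ,V)=79/2, d(BZ,W)=24
step 2: merge (K,V) at d=5; branch lengths K→5/2, V→5/2; new cluster KV
  updated: d(BZ,KV)=171/4, d(D,KV)=32, d(KV,L)=13, d(KV,T)=49/2, d(KV,W)=20
step 3: merge (BZ,T) at d=21/2; branch lengths BZ→15/4, T→21/4; new cluster BTZ
  updated: d(BTZ,D)=109/3, d(BTZ,KV)=110/3, d(BTZ,L)=31, d(BTZ,W)=91/3
step 4: merge (KV,L) at d=13; branch lengths KV→4, L→13/2; new cluster KLV
  updated: d(BTZ,KLV)=313/9, d(D,KLV)=107/3, d(KLV,W)=88/3
step 5: merge (KLV,W) at d=88/3; branch lengths KLV→49/6, W→44/3; new cluster KLVW
  updated: d(BTZ,KLVW)=101/3, d(D,KLVW)=151/4
step 6: merge (BTZ,KLVW) at d=101/3; branch lengths BTZ→139/12, KLVW→13/6; new cluster BKLTVWZ
  updated: d(BKLTVWZ,D)=260/7
step 7: merge (BKLTVWZ,D) at d=260/7; branch lengths BKLTVWZ→73/42, D→130/7; new cluster BDKLTVWZ
final tree: ((((B:3/2,Z:3/2):15/4,T:21/4):139/12,(((K:5/2,V:5/2):4,L:13/2):49/6,W:44/3):13/6):73/42,D:130/7)
total length: 2363/28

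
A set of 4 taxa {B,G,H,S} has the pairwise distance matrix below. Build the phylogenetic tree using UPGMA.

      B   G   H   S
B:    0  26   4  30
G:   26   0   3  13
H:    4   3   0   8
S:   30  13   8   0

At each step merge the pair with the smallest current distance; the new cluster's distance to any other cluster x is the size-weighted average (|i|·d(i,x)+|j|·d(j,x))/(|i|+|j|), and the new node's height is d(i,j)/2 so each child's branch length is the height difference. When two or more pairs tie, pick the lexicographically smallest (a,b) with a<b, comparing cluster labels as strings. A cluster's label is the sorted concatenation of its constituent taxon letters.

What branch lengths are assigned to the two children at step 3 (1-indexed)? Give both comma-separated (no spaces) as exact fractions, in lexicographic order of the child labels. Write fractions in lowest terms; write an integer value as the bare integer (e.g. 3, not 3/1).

10,19/4

step 1: merge (G,H) at d=3; branch lengths G→3/2, H→3/2; new cluster GH
  updated: d(B,GH)=15, d(GH,S)=21/2
step 2: merge (GH,S) at d=21/2; branch lengths GH→15/4, S→21/4; new cluster GHS
  updated: d(B,GHS)=20
step 3: merge (B,GHS) at d=20; branch lengths B→10, GHS→19/4; new cluster BGHS
final tree: (B:10,((G:3/2,H:3/2):15/4,S:21/4):19/4)
total length: 107/4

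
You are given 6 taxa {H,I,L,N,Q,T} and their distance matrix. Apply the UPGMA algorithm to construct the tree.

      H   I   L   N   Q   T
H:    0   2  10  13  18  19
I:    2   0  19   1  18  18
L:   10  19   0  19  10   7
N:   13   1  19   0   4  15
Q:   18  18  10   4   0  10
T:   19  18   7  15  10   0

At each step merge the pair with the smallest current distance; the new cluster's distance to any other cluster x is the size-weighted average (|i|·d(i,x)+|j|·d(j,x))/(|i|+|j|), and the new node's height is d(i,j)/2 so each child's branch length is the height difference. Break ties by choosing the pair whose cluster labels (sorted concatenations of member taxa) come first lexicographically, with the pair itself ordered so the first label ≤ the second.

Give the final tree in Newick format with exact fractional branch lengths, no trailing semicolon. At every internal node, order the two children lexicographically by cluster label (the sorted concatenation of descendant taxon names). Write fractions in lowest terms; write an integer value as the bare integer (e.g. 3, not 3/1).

((H:15/4,(I:1/2,N:1/2):13/4):145/36,((L:7/2,T:7/2):3/2,Q:5):25/9)

step 1: merge (I,N) at d=1; branch lengths I→1/2, N→1/2; new cluster IN
  updated: d(H,IN)=15/2, d(IN,L)=19, d(IN,Q)=11, d(IN,T)=33/2
step 2: merge (L,T) at d=7; branch lengths L→7/2, T→7/2; new cluster LT
  updated: d(H,LT)=29/2, d(IN,LT)=71/4, d(LT,Q)=10
step 3: merge (H,IN) at d=15/2; branch lengths H→15/4, IN→13/4; new cluster HIN
  updated: d(HIN,LT)=50/3, d(HIN,Q)=40/3
step 4: merge (LT,Q) at d=10; branch lengths LT→3/2, Q→5; new cluster LQT
  updated: d(HIN,LQT)=140/9
step 5: merge (HIN,LQT) at d=140/9; branch lengths HIN→145/36, LQT→25/9; new cluster HILNQT
final tree: ((H:15/4,(I:1/2,N:1/2):13/4):145/36,((L:7/2,T:7/2):3/2,Q:5):25/9)
total length: 1019/36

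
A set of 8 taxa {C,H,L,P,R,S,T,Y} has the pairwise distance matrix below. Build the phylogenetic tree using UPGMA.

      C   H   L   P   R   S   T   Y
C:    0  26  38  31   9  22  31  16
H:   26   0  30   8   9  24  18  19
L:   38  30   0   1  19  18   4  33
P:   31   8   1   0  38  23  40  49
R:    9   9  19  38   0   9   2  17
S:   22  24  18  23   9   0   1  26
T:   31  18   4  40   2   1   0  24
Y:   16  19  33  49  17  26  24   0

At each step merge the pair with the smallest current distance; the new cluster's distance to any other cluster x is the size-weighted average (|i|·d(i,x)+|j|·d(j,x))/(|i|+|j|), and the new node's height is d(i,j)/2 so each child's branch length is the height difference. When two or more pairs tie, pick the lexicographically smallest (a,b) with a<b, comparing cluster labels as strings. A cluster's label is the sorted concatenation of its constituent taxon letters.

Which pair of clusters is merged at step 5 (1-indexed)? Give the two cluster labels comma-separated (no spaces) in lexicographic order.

step 1: merge (L,P) at d=1; branch lengths L→1/2, P→1/2; new cluster LP
  updated: d(C,LP)=69/2, d(H,LP)=19, d(LP,R)=57/2, d(LP,S)=41/2, d(LP,T)=22, d(LP,Y)=41
step 2: merge (S,T) at d=1; branch lengths S→1/2, T→1/2; new cluster ST
  updated: d(C,ST)=53/2, d(H,ST)=21, d(LP,ST)=85/4, d(R,ST)=11/2, d(ST,Y)=25
step 3: merge (R,ST) at d=11/2; branch lengths R→11/4, ST→9/4; new cluster RST
  updated: d(C,RST)=62/3, d(H,RST)=17, d(LP,RST)=71/3, d(RST,Y)=67/3
step 4: merge (C,Y) at d=16; branch lengths C→8, Y→8; new cluster CY
  updated: d(CY,H)=45/2, d(CY,LP)=151/4, d(CY,RST)=43/2
step 5: merge (H,RST) at d=17; branch lengths H→17/2, RST→23/4; new cluster HRST
  updated: d(CY,HRST)=87/4, d(HRST,LP)=45/2
step 6: merge (CY,HRST) at d=87/4; branch lengths CY→23/8, HRST→19/8; new cluster CHRSTY
  updated: d(CHRSTY,LP)=331/12
step 7: merge (CHRSTY,LP) at d=331/12; branch lengths CHRSTY→35/12, LP→319/24; new cluster CHLPRSTY
final tree: (((C:8,Y:8):23/8,(H:17/2,(R:11/4,(S:1/2,T:1/2):9/4):23/4):19/8):35/12,(L:1/2,P:1/2):319/24)
total length: 1409/24

H,RST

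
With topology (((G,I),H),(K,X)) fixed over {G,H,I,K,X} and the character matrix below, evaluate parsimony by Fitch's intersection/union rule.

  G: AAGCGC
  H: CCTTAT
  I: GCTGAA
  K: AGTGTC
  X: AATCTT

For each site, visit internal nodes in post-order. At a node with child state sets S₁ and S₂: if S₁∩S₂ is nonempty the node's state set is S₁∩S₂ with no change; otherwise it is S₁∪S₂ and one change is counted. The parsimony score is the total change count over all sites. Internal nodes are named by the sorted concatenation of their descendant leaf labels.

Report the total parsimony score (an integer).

14

site 0, node GI: G={A} ∪ I={G} → {A,G} (+1)
site 0, node GHI: GI={A,G} ∪ H={C} → {A,C,G} (+1)
site 0, node KX: K={A} ∩ X={A} → {A} (+0)
site 0, node GHIKX: GHI={A,C,G} ∩ KX={A} → {A} (+0)
site 1, node GI: G={A} ∪ I={C} → {A,C} (+1)
site 1, node GHI: GI={A,C} ∩ H={C} → {C} (+0)
site 1, node KX: K={G} ∪ X={A} → {A,G} (+1)
site 1, node GHIKX: GHI={C} ∪ KX={A,G} → {A,C,G} (+1)
site 2, node GI: G={G} ∪ I={T} → {G,T} (+1)
site 2, node GHI: GI={G,T} ∩ H={T} → {T} (+0)
site 2, node KX: K={T} ∩ X={T} → {T} (+0)
site 2, node GHIKX: GHI={T} ∩ KX={T} → {T} (+0)
site 3, node GI: G={C} ∪ I={G} → {C,G} (+1)
site 3, node GHI: GI={C,G} ∪ H={T} → {C,G,T} (+1)
site 3, node KX: K={G} ∪ X={C} → {C,G} (+1)
site 3, node GHIKX: GHI={C,G,T} ∩ KX={C,G} → {C,G} (+0)
site 4, node GI: G={G} ∪ I={A} → {A,G} (+1)
site 4, node GHI: GI={A,G} ∩ H={A} → {A} (+0)
site 4, node KX: K={T} ∩ X={T} → {T} (+0)
site 4, node GHIKX: GHI={A} ∪ KX={T} → {A,T} (+1)
site 5, node GI: G={C} ∪ I={A} → {A,C} (+1)
site 5, node GHI: GI={A,C} ∪ H={T} → {A,C,T} (+1)
site 5, node KX: K={C} ∪ X={T} → {C,T} (+1)
site 5, node GHIKX: GHI={A,C,T} ∩ KX={C,T} → {C,T} (+0)
per-site changes: [2, 3, 1, 3, 2, 3]; total = 14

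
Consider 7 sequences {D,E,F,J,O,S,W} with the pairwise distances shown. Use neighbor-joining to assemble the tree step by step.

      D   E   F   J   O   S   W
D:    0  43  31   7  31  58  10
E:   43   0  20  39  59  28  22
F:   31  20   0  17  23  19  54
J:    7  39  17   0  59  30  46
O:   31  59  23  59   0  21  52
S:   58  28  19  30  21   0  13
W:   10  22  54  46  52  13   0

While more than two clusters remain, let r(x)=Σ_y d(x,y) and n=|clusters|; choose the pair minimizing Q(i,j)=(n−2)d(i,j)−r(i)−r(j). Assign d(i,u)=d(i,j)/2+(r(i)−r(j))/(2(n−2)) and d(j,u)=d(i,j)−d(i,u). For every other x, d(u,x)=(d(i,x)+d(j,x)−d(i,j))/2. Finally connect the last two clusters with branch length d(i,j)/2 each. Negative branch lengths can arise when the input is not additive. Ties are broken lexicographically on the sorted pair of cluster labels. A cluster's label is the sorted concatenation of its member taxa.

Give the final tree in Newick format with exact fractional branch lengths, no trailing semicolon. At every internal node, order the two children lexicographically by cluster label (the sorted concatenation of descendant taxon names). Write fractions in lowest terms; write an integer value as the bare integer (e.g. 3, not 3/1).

(((((D:17/10,J:53/10):55/4,(E:89/8,W:87/8):25/4):65/8,F:41/8):43/8,O:16):5/2,S:5/2)

1. join D+J (d=7, Q=-343) ⇒ DJ; edges |D|=17/10, |J|=53/10
  updated: d(DJ,E)=75/2, d(DJ,F)=41/2, d(DJ,O)=83/2, d(DJ,S)=81/2, d(DJ,W)=49/2
2. join E+W (d=22, Q=-244) ⇒ EW; edges |E|=89/8, |W|=87/8
  updated: d(DJ,EW)=20, d(EW,F)=26, d(EW,O)=89/2, d(EW,S)=19/2
3. join DJ+EW (d=20, Q=-325/2) ⇒ DEJW; edges |DJ|=55/4, |EW|=25/4
  updated: d(DEJW,F)=53/4, d(DEJW,O)=33, d(DEJW,S)=15
4. join DEJW+F (d=53/4, Q=-90) ⇒ DEFJW; edges |DEJW|=65/8, |F|=41/8
  updated: d(DEFJW,O)=171/8, d(DEFJW,S)=83/8
5. join DEFJW+O (d=171/8, Q=-211/4) ⇒ DEFJOW; edges |DEFJW|=43/8, |O|=16
  updated: d(DEFJOW,S)=5
6. join DEFJOW+S (d=5) ⇒ DEFJOSW; edges |DEFJOW|=5/2, |S|=5/2
final tree: (((((D:17/10,J:53/10):55/4,(E:89/8,W:87/8):25/4):65/8,F:41/8):43/8,O:16):5/2,S:5/2)
total length: 709/8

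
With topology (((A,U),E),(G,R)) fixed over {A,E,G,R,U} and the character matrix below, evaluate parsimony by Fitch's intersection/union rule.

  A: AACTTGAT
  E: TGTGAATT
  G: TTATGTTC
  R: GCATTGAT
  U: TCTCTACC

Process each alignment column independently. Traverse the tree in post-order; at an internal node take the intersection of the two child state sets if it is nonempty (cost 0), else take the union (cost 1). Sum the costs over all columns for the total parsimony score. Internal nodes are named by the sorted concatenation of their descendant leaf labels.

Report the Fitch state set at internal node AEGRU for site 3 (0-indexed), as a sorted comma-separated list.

T

AU@0: {A} ∪ {T} = {A,T} (union, +1)
AEU@0: {A,T} ∩ {T} = {T} (intersection, +0)
GR@0: {T} ∪ {G} = {G,T} (union, +1)
AEGRU@0: {T} ∩ {G,T} = {T} (intersection, +0)
AU@1: {A} ∪ {C} = {A,C} (union, +1)
AEU@1: {A,C} ∪ {G} = {A,C,G} (union, +1)
GR@1: {T} ∪ {C} = {C,T} (union, +1)
AEGRU@1: {A,C,G} ∩ {C,T} = {C} (intersection, +0)
AU@2: {C} ∪ {T} = {C,T} (union, +1)
AEU@2: {C,T} ∩ {T} = {T} (intersection, +0)
GR@2: {A} ∩ {A} = {A} (intersection, +0)
AEGRU@2: {T} ∪ {A} = {A,T} (union, +1)
AU@3: {T} ∪ {C} = {C,T} (union, +1)
AEU@3: {C,T} ∪ {G} = {C,G,T} (union, +1)
GR@3: {T} ∩ {T} = {T} (intersection, +0)
AEGRU@3: {C,G,T} ∩ {T} = {T} (intersection, +0)
AU@4: {T} ∩ {T} = {T} (intersection, +0)
AEU@4: {T} ∪ {A} = {A,T} (union, +1)
GR@4: {G} ∪ {T} = {G,T} (union, +1)
AEGRU@4: {A,T} ∩ {G,T} = {T} (intersection, +0)
AU@5: {G} ∪ {A} = {A,G} (union, +1)
AEU@5: {A,G} ∩ {A} = {A} (intersection, +0)
GR@5: {T} ∪ {G} = {G,T} (union, +1)
AEGRU@5: {A} ∪ {G,T} = {A,G,T} (union, +1)
AU@6: {A} ∪ {C} = {A,C} (union, +1)
AEU@6: {A,C} ∪ {T} = {A,C,T} (union, +1)
GR@6: {T} ∪ {A} = {A,T} (union, +1)
AEGRU@6: {A,C,T} ∩ {A,T} = {A,T} (intersection, +0)
AU@7: {T} ∪ {C} = {C,T} (union, +1)
AEU@7: {C,T} ∩ {T} = {T} (intersection, +0)
GR@7: {C} ∪ {T} = {C,T} (union, +1)
AEGRU@7: {T} ∩ {C,T} = {T} (intersection, +0)
per-site changes: [2, 3, 2, 2, 2, 3, 3, 2]; total = 19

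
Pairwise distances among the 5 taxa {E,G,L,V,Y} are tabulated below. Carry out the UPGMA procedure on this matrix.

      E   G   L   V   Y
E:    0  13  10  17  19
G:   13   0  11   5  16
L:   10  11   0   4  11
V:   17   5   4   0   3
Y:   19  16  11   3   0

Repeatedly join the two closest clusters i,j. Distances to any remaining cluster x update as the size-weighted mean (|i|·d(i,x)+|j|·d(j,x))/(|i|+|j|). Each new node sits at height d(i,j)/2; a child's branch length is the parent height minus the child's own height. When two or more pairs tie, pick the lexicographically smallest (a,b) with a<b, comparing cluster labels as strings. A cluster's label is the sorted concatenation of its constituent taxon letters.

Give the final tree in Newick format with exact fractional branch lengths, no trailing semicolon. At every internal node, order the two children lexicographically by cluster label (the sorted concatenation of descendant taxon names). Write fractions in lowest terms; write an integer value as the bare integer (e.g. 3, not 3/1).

(E:59/8,(G:16/3,(L:15/4,(V:3/2,Y:3/2):9/4):19/12):49/24)

iteration 1: select V,Y (d=3); attach at lengths (3/2, 3/2); label the merged cluster VY
  updated: d(E,VY)=18, d(G,VY)=21/2, d(L,VY)=15/2
iteration 2: select L,VY (d=15/2); attach at lengths (15/4, 9/4); label the merged cluster LVY
  updated: d(E,LVY)=46/3, d(G,LVY)=32/3
iteration 3: select G,LVY (d=32/3); attach at lengths (16/3, 19/12); label the merged cluster GLVY
  updated: d(E,GLVY)=59/4
iteration 4: select E,GLVY (d=59/4); attach at lengths (59/8, 49/24); label the merged cluster EGLVY
final tree: (E:59/8,(G:16/3,(L:15/4,(V:3/2,Y:3/2):9/4):19/12):49/24)
total length: 76/3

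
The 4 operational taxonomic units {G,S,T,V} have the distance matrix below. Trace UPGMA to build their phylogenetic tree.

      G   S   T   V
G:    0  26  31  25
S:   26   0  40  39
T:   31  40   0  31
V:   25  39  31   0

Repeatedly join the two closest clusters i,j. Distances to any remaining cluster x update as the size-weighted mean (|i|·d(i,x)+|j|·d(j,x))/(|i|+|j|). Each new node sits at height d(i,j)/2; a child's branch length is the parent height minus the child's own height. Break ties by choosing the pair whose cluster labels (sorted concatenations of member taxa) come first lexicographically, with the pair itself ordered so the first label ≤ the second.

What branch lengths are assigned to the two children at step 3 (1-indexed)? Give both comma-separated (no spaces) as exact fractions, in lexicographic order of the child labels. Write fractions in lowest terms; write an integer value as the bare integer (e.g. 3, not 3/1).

iteration 1: select G,V (d=25); attach at lengths (25/2, 25/2); label the merged cluster GV
  updated: d(GV,S)=65/2, d(GV,T)=31
iteration 2: select GV,T (d=31); attach at lengths (3, 31/2); label the merged cluster GTV
  updated: d(GTV,S)=35
iteration 3: select GTV,S (d=35); attach at lengths (2, 35/2); label the merged cluster GSTV
final tree: (((G:25/2,V:25/2):3,T:31/2):2,S:35/2)
total length: 63

2,35/2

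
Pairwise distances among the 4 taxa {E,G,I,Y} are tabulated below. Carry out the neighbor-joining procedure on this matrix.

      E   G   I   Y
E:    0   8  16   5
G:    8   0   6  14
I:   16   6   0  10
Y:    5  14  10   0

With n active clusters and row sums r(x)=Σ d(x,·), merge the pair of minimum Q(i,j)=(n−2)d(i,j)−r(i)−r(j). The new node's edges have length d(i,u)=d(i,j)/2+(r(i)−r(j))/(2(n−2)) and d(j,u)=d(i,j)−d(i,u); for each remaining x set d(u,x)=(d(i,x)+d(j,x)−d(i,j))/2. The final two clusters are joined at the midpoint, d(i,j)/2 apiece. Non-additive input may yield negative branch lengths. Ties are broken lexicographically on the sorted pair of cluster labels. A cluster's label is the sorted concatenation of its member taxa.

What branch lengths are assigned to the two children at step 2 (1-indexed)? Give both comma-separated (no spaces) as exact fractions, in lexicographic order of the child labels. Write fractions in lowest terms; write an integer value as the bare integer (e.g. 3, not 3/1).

iteration 1: select E,Y (d=5, Q=-48); attach at lengths (5/2, 5/2); label the merged cluster EY
  updated: d(EY,G)=17/2, d(EY,I)=21/2
iteration 2: select EY,G (d=17/2, Q=-25); attach at lengths (13/2, 2); label the merged cluster EGY
  updated: d(EGY,I)=4
iteration 3: select EGY,I (d=4); attach at lengths (2, 2); label the merged cluster EGIY
final tree: (((E:5/2,Y:5/2):13/2,G:2):2,I:2)
total length: 35/2

13/2,2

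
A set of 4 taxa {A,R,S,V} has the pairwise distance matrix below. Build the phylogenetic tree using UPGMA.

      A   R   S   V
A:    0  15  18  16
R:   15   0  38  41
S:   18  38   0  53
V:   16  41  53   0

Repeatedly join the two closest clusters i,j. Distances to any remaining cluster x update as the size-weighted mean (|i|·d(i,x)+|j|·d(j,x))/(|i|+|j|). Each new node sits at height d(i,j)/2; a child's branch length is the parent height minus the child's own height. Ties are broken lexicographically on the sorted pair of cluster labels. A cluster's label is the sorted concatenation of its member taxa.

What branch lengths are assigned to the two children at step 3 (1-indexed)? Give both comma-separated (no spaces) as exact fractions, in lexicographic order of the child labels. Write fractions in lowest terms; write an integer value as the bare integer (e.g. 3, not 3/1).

13/3,55/3

iteration 1: select A,R (d=15); attach at lengths (15/2, 15/2); label the merged cluster AR
  updated: d(AR,S)=28, d(AR,V)=57/2
iteration 2: select AR,S (d=28); attach at lengths (13/2, 14); label the merged cluster ARS
  updated: d(ARS,V)=110/3
iteration 3: select ARS,V (d=110/3); attach at lengths (13/3, 55/3); label the merged cluster ARSV
final tree: (((A:15/2,R:15/2):13/2,S:14):13/3,V:55/3)
total length: 349/6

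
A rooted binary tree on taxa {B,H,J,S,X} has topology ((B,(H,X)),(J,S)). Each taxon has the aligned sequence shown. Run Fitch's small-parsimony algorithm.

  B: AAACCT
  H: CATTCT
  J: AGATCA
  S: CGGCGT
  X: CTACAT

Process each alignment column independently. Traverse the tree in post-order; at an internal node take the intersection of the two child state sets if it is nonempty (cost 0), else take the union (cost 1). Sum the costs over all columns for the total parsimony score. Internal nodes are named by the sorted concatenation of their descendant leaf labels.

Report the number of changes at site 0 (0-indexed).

[col 0] HX: children H:{C}, X:{C} ∩→ {C}; cost 0
[col 0] BHX: children B:{A}, HX:{C} ∪→ {A,C}; cost 1
[col 0] JS: children J:{A}, S:{C} ∪→ {A,C}; cost 1
[col 0] BHJSX: children BHX:{A,C}, JS:{A,C} ∩→ {A,C}; cost 0
[col 1] HX: children H:{A}, X:{T} ∪→ {A,T}; cost 1
[col 1] BHX: children B:{A}, HX:{A,T} ∩→ {A}; cost 0
[col 1] JS: children J:{G}, S:{G} ∩→ {G}; cost 0
[col 1] BHJSX: children BHX:{A}, JS:{G} ∪→ {A,G}; cost 1
[col 2] HX: children H:{T}, X:{A} ∪→ {A,T}; cost 1
[col 2] BHX: children B:{A}, HX:{A,T} ∩→ {A}; cost 0
[col 2] JS: children J:{A}, S:{G} ∪→ {A,G}; cost 1
[col 2] BHJSX: children BHX:{A}, JS:{A,G} ∩→ {A}; cost 0
[col 3] HX: children H:{T}, X:{C} ∪→ {C,T}; cost 1
[col 3] BHX: children B:{C}, HX:{C,T} ∩→ {C}; cost 0
[col 3] JS: children J:{T}, S:{C} ∪→ {C,T}; cost 1
[col 3] BHJSX: children BHX:{C}, JS:{C,T} ∩→ {C}; cost 0
[col 4] HX: children H:{C}, X:{A} ∪→ {A,C}; cost 1
[col 4] BHX: children B:{C}, HX:{A,C} ∩→ {C}; cost 0
[col 4] JS: children J:{C}, S:{G} ∪→ {C,G}; cost 1
[col 4] BHJSX: children BHX:{C}, JS:{C,G} ∩→ {C}; cost 0
[col 5] HX: children H:{T}, X:{T} ∩→ {T}; cost 0
[col 5] BHX: children B:{T}, HX:{T} ∩→ {T}; cost 0
[col 5] JS: children J:{A}, S:{T} ∪→ {A,T}; cost 1
[col 5] BHJSX: children BHX:{T}, JS:{A,T} ∩→ {T}; cost 0
per-site changes: [2, 2, 2, 2, 2, 1]; total = 11

2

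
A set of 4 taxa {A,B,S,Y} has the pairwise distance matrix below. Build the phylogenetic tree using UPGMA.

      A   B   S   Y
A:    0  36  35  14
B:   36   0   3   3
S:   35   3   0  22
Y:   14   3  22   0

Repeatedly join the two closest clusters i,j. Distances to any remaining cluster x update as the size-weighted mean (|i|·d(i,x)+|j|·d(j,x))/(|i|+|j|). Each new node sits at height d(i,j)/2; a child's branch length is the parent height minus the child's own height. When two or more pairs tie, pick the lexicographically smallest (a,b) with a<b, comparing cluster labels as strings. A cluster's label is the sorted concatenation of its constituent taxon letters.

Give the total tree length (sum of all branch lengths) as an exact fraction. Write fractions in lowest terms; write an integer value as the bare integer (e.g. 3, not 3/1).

433/12

iteration 1: select B,S (d=3); attach at lengths (3/2, 3/2); label the merged cluster BS
  updated: d(A,BS)=71/2, d(BS,Y)=25/2
iteration 2: select BS,Y (d=25/2); attach at lengths (19/4, 25/4); label the merged cluster BSY
  updated: d(A,BSY)=85/3
iteration 3: select A,BSY (d=85/3); attach at lengths (85/6, 95/12); label the merged cluster ABSY
final tree: (A:85/6,((B:3/2,S:3/2):19/4,Y:25/4):95/12)
total length: 433/12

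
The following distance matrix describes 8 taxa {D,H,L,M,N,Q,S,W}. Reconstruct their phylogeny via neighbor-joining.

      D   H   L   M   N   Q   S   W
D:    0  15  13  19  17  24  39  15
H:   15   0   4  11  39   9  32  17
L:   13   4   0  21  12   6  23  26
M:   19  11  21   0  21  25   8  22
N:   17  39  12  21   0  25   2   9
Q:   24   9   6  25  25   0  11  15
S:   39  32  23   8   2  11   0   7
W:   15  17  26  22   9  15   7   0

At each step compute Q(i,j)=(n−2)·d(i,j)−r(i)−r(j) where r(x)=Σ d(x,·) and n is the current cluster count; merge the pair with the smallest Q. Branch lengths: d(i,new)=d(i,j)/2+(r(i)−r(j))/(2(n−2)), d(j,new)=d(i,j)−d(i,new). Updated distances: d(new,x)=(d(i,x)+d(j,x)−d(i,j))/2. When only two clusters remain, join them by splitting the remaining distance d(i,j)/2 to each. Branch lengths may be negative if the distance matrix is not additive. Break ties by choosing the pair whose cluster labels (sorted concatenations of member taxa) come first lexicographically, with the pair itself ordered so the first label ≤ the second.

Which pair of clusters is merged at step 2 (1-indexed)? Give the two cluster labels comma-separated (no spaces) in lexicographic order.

NS,W

step 1: merge (N,S) at d=2, Q=-235; branch lengths N→5/4, S→3/4; new cluster NS
  updated: d(D,NS)=27, d(H,NS)=69/2, d(L,NS)=33/2, d(M,NS)=27/2, d(NS,Q)=17, d(NS,W)=7
step 2: merge (NS,W) at d=7, Q=-365/2; branch lengths NS→97/20, W→43/20; new cluster NSW
  updated: d(D,NSW)=35/2, d(H,NSW)=89/4, d(L,NSW)=71/4, d(M,NSW)=57/4, d(NSW,Q)=25/2
step 3: merge (M,NSW) at d=57/4, Q=-235/2; branch lengths M→63/8, NSW→51/8; new cluster MNSW
  updated: d(D,MNSW)=89/8, d(H,MNSW)=19/2, d(L,MNSW)=49/4, d(MNSW,Q)=93/8
step 4: merge (D,MNSW) at d=89/8, Q=-297/4; branch lengths D→26/3, MNSW→59/24; new cluster DMNSW
  updated: d(DMNSW,H)=107/16, d(DMNSW,L)=113/16, d(DMNSW,Q)=49/4
step 5: merge (DMNSW,H) at d=107/16, Q=-517/16; branch lengths DMNSW→315/64, H→113/64; new cluster DHMNSW
  updated: d(DHMNSW,L)=35/16, d(DHMNSW,Q)=233/32
step 6: merge (DHMNSW,L) at d=35/16, Q=-495/32; branch lengths DHMNSW→111/64, L→29/64; new cluster DHLMNSW
  updated: d(DHLMNSW,Q)=355/64
step 7: merge (DHLMNSW,Q) at d=355/64; branch lengths DHLMNSW→355/128, Q→355/128; new cluster DHLMNQSW
final tree: ((((D:26/3,(M:63/8,((N:5/4,S:3/4):97/20,W:43/20):51/8):59/24):315/64,H:113/64):111/64,L:29/64):355/128,Q:355/128)
total length: 3123/64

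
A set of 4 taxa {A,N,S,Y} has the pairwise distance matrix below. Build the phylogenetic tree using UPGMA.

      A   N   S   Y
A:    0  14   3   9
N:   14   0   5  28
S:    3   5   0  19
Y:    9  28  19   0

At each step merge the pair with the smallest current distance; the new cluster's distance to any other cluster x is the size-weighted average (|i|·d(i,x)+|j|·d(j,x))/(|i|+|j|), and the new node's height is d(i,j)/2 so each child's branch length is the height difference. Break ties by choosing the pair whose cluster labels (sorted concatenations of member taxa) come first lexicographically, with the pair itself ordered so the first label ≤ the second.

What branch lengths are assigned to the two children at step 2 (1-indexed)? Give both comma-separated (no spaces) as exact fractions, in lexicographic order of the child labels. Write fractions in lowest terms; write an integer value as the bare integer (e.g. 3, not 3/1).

13/4,19/4

iteration 1: select A,S (d=3); attach at lengths (3/2, 3/2); label the merged cluster AS
  updated: d(AS,N)=19/2, d(AS,Y)=14
iteration 2: select AS,N (d=19/2); attach at lengths (13/4, 19/4); label the merged cluster ANS
  updated: d(ANS,Y)=56/3
iteration 3: select ANS,Y (d=56/3); attach at lengths (55/12, 28/3); label the merged cluster ANSY
final tree: (((A:3/2,S:3/2):13/4,N:19/4):55/12,Y:28/3)
total length: 299/12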